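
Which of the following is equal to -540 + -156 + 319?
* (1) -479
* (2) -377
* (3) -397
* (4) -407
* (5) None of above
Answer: 2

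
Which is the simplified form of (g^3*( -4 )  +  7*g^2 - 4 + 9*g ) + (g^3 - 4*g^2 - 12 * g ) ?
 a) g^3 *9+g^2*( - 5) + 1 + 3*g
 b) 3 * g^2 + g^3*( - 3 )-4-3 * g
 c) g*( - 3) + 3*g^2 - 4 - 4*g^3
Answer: b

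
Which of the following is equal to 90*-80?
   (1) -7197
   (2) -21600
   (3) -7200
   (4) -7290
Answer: 3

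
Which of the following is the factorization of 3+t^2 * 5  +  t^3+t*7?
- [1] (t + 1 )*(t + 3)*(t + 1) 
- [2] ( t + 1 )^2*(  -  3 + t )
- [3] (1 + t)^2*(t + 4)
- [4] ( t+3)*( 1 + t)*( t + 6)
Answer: 1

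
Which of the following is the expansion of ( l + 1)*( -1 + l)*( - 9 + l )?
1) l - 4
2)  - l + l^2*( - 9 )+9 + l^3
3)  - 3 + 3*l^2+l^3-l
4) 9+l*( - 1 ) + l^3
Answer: 2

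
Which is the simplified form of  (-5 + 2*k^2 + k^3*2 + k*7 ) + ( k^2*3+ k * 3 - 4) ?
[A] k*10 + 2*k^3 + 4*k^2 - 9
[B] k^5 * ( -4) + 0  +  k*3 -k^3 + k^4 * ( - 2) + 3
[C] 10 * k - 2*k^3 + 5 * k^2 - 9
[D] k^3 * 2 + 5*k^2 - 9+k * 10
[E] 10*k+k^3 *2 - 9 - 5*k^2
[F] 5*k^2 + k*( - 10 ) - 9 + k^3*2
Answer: D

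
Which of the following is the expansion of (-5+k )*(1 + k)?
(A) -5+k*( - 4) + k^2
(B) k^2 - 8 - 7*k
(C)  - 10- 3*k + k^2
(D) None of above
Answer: A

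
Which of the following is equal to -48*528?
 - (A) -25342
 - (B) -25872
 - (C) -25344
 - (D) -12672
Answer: C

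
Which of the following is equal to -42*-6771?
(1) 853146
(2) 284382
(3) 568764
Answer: 2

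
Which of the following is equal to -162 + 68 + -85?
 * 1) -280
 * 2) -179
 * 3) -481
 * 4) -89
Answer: 2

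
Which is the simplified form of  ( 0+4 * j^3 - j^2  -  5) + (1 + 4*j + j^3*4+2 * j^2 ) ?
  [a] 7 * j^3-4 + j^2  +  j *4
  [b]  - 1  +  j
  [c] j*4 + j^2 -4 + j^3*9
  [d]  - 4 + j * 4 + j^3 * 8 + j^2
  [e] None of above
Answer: d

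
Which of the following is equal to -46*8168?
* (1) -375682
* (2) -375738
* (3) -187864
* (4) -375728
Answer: 4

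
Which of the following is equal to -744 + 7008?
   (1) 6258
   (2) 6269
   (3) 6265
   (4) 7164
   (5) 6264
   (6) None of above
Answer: 5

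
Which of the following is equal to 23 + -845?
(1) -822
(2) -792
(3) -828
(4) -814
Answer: 1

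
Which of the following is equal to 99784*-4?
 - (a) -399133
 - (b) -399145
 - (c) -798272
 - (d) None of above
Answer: d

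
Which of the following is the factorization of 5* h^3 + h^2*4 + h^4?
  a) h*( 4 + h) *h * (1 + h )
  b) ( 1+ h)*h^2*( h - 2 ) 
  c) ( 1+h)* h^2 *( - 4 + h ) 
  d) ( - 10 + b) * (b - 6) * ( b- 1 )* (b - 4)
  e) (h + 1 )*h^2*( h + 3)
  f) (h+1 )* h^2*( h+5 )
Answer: a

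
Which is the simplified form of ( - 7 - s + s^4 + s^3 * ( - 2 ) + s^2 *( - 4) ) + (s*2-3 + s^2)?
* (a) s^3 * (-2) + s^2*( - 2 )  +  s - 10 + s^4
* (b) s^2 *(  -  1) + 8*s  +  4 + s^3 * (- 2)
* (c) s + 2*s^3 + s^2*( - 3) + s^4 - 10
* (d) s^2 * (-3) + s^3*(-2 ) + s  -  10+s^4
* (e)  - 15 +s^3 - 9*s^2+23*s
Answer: d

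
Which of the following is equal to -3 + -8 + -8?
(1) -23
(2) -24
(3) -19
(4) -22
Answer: 3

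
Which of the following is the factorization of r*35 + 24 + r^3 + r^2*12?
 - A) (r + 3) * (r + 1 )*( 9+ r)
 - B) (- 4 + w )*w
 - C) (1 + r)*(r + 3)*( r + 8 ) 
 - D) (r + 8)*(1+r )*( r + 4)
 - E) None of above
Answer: C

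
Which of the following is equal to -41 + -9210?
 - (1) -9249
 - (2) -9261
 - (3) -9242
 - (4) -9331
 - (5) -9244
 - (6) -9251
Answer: 6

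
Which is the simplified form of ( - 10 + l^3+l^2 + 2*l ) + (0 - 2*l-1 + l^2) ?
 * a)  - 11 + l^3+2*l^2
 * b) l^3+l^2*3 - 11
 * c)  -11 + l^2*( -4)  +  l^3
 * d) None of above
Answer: a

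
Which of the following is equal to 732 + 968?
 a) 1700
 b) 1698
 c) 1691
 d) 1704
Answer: a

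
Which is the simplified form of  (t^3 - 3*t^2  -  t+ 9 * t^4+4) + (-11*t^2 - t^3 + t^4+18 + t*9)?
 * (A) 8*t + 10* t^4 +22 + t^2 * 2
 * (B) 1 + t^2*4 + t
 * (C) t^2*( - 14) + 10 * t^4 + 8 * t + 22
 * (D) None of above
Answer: C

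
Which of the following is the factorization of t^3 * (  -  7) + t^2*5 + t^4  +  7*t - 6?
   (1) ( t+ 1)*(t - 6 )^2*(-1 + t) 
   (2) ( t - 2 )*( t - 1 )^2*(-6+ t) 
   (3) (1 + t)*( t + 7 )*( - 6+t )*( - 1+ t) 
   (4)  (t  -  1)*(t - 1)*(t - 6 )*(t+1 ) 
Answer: 4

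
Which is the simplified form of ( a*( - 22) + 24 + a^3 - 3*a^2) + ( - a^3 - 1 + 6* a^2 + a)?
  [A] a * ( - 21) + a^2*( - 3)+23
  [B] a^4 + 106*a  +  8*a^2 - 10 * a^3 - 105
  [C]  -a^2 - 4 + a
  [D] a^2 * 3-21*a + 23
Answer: D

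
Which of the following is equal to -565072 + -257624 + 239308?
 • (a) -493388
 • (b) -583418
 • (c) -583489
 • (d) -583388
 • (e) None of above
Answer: d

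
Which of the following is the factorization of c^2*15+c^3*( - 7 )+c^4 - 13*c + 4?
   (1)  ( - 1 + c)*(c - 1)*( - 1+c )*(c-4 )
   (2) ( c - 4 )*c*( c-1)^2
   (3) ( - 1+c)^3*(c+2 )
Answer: 1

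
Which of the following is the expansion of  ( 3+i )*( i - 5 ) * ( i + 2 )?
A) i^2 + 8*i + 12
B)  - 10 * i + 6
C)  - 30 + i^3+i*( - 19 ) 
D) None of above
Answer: C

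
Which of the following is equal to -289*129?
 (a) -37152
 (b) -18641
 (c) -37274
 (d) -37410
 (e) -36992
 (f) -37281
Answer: f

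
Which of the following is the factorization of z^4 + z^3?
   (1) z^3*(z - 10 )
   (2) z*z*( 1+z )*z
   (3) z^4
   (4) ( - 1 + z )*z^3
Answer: 2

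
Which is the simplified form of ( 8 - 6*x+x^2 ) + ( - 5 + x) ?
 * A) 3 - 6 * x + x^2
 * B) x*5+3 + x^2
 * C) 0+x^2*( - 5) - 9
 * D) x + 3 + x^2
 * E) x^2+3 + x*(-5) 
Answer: E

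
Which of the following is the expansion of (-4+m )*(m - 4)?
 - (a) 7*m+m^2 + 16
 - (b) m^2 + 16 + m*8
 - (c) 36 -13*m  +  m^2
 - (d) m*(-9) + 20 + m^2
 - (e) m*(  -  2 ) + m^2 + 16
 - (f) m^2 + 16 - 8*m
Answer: f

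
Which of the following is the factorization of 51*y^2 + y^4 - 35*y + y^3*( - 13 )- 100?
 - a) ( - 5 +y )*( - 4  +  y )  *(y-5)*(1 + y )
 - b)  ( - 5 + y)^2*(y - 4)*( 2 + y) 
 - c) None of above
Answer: a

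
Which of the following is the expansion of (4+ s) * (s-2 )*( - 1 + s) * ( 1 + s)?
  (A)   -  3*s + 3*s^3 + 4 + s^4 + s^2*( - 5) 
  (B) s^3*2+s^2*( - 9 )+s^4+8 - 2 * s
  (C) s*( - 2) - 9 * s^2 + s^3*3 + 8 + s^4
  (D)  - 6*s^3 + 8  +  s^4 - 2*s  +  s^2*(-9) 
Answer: B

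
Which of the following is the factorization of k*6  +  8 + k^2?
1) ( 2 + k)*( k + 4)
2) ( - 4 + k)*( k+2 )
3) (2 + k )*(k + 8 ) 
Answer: 1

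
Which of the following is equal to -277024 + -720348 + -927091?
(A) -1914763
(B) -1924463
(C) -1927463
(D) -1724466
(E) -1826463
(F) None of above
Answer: B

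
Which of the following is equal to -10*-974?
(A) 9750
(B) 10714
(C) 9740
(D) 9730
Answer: C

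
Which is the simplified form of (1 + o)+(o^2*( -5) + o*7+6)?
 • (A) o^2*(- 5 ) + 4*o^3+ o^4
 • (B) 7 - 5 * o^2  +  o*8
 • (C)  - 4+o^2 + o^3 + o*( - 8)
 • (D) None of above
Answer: B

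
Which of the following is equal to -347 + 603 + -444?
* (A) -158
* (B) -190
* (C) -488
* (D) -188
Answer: D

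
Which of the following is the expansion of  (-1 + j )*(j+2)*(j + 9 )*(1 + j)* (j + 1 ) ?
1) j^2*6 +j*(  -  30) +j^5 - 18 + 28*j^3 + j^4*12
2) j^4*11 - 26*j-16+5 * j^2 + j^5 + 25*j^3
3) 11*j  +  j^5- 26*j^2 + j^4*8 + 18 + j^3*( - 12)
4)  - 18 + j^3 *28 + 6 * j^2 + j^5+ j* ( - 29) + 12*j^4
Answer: 4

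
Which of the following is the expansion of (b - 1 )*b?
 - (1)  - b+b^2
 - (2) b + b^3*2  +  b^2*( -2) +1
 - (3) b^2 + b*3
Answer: 1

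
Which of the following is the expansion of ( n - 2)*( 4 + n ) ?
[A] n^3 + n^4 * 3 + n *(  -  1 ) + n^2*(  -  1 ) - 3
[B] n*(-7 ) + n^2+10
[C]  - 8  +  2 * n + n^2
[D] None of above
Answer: C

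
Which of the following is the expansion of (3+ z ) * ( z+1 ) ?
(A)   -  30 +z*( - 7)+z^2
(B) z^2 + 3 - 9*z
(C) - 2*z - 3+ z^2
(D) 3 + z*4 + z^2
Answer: D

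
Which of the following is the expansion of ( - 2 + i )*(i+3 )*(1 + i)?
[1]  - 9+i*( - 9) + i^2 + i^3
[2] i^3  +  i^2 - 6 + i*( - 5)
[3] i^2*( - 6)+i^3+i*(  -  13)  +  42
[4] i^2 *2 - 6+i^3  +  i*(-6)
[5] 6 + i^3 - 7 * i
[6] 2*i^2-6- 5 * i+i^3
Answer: 6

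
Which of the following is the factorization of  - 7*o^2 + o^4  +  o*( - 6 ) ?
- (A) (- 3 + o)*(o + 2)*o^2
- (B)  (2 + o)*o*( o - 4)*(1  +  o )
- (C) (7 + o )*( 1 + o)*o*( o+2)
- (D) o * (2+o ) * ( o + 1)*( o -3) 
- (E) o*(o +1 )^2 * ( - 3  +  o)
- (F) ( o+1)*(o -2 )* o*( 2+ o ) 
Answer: D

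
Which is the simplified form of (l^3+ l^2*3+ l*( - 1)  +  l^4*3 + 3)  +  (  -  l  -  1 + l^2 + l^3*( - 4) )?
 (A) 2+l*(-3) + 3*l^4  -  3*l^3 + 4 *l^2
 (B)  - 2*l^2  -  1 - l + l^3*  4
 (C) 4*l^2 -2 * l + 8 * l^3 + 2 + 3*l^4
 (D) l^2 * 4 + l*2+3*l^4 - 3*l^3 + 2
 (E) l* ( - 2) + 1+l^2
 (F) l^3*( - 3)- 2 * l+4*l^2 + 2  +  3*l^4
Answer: F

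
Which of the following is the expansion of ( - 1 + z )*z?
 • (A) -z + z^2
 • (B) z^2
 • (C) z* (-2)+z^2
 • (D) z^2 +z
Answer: A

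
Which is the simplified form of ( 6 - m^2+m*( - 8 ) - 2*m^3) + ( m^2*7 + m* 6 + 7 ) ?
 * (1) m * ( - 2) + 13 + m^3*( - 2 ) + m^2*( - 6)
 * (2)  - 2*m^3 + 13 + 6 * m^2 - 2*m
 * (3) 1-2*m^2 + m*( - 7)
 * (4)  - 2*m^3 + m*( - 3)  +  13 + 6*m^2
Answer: 2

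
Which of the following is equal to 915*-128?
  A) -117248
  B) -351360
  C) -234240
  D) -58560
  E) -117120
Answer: E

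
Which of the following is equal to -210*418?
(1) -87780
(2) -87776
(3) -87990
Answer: 1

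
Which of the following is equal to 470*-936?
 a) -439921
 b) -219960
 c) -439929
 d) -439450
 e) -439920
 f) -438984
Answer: e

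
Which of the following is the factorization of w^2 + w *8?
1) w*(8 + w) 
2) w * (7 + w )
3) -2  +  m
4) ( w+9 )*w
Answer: 1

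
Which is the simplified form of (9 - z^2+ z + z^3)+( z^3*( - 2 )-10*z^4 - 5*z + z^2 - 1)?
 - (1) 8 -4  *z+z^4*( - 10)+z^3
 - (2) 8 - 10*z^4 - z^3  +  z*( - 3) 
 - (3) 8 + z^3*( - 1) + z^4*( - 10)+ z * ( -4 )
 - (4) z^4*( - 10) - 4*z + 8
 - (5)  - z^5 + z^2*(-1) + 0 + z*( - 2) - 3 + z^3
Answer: 3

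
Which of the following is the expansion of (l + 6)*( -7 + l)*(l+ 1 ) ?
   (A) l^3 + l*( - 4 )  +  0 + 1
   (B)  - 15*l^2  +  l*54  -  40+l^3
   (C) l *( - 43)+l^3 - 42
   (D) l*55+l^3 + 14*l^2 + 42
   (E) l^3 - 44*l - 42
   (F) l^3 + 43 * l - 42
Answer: C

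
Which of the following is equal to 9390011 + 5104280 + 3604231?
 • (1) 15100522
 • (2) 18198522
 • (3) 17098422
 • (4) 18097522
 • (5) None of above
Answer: 5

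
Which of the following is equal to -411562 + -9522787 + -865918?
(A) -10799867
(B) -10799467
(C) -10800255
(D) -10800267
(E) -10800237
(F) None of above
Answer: D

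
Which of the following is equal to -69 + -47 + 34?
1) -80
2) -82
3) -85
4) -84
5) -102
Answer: 2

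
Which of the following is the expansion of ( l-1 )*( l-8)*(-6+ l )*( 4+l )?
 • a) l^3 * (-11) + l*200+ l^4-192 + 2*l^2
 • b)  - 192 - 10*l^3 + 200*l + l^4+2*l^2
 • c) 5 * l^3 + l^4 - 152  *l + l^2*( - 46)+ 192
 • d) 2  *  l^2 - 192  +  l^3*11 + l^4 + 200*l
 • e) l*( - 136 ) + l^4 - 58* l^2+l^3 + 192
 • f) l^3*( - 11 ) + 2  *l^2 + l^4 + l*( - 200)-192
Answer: a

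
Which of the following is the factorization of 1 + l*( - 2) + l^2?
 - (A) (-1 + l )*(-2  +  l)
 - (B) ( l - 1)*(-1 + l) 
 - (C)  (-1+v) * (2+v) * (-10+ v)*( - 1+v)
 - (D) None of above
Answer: B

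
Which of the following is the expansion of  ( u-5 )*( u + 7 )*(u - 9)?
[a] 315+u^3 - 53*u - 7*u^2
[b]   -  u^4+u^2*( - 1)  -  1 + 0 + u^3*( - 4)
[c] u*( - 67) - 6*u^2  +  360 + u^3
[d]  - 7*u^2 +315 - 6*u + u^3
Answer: a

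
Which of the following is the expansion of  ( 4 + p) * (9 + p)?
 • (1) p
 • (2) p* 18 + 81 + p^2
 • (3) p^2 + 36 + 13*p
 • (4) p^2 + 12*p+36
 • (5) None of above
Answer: 3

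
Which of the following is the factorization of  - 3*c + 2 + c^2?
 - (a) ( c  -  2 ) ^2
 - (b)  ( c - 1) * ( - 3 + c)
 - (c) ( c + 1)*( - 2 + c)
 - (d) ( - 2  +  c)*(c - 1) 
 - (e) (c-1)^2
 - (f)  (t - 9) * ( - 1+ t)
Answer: d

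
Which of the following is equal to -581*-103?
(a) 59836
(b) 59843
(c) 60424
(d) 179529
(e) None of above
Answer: b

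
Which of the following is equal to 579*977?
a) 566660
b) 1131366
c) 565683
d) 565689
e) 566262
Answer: c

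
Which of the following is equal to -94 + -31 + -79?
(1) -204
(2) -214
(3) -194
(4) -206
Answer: 1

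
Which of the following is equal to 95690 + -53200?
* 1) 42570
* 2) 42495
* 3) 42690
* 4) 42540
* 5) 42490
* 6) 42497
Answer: 5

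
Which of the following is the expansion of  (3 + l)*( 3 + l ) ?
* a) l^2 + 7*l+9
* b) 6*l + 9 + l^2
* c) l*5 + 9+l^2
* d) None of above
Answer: b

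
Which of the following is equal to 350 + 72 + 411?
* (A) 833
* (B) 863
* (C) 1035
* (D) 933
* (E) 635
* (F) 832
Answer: A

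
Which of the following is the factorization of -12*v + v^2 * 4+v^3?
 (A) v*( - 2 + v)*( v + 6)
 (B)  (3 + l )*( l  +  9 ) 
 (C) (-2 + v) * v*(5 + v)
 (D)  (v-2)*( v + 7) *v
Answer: A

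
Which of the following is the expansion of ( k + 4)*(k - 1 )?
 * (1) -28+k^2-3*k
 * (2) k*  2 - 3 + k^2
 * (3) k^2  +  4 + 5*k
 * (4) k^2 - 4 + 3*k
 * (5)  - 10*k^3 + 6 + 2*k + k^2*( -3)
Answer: 4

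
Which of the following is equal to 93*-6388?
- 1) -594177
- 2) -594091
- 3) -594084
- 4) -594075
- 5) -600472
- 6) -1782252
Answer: 3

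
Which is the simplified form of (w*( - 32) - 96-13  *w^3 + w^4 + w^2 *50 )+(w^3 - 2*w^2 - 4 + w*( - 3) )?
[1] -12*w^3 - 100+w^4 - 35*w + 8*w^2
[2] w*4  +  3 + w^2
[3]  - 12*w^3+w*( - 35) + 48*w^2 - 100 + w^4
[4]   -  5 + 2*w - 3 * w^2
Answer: 3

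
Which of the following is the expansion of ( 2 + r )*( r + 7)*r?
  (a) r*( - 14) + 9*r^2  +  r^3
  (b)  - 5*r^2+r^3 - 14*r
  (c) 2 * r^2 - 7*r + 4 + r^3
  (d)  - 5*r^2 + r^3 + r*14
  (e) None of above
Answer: e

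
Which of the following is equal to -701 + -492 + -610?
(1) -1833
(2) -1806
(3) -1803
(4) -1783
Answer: 3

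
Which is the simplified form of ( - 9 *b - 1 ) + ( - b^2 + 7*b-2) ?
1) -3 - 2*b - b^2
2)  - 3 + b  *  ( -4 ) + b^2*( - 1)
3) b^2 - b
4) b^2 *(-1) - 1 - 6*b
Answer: 1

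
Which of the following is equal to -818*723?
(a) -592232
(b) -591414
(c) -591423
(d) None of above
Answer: b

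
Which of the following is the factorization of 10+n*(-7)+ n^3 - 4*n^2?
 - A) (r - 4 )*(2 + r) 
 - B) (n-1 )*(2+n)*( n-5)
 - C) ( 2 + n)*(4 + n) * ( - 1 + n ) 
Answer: B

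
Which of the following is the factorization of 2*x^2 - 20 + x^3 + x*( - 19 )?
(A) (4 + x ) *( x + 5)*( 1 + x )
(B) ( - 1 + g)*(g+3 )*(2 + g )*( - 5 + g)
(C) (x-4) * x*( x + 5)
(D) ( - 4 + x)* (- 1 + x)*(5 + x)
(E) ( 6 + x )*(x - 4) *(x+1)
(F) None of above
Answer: F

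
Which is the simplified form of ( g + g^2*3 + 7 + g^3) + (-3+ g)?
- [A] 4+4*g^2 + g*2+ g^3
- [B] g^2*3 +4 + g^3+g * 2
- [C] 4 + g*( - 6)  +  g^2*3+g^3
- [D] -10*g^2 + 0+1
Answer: B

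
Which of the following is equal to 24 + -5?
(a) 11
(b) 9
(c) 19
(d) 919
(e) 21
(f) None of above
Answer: c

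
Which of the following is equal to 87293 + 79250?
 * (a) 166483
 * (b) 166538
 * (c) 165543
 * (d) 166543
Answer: d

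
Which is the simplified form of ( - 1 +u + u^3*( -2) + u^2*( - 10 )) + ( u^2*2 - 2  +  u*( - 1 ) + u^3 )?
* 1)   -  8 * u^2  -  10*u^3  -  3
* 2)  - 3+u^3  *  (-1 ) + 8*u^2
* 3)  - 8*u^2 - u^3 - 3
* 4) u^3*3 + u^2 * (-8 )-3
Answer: 3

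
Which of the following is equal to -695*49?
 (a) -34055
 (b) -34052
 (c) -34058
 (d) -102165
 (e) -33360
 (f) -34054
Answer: a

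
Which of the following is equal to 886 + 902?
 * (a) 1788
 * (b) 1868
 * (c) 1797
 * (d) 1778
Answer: a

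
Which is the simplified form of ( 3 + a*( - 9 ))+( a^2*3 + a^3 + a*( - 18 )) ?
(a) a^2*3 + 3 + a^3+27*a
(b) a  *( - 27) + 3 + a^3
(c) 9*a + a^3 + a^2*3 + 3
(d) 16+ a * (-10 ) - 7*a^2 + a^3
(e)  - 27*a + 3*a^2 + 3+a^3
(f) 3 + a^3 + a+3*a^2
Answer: e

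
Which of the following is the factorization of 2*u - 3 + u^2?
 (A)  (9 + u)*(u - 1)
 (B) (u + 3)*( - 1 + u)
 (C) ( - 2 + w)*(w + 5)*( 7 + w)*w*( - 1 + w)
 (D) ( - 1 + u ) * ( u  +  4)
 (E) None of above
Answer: B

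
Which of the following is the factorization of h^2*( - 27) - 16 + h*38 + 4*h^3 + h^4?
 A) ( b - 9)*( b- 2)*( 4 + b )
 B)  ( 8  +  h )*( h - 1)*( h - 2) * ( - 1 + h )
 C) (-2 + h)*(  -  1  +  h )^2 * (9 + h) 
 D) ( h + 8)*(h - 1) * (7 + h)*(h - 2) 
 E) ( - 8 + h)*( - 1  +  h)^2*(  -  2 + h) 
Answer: B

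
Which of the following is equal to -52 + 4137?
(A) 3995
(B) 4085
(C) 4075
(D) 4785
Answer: B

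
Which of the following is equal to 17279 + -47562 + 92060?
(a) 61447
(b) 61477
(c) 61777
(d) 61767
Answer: c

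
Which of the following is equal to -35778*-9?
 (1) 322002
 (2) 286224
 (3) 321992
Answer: 1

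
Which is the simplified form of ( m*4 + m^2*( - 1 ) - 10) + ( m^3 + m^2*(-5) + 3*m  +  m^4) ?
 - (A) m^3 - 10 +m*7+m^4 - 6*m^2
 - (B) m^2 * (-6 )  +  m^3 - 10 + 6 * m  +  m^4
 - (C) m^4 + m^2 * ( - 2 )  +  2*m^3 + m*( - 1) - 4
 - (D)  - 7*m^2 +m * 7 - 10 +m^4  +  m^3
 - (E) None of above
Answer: A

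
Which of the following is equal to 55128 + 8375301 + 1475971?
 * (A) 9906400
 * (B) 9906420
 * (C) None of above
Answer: A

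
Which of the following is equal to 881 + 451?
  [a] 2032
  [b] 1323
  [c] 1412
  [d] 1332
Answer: d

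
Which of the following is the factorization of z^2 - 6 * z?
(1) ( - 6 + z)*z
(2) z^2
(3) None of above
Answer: 1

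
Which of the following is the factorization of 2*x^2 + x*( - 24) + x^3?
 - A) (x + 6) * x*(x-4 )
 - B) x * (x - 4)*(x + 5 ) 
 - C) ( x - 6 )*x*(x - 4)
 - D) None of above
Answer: A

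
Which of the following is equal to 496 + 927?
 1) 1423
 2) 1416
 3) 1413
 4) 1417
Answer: 1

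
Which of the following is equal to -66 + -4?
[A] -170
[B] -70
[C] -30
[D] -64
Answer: B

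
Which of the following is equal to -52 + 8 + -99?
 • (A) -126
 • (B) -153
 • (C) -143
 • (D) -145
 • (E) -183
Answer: C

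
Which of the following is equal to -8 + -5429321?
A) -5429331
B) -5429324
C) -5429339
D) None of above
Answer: D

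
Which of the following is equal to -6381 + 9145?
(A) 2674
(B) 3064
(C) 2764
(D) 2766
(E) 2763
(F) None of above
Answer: C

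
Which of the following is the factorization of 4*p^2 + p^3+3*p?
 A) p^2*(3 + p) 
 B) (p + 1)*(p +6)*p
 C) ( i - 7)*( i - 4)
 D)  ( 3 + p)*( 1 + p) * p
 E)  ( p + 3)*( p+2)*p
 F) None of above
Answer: D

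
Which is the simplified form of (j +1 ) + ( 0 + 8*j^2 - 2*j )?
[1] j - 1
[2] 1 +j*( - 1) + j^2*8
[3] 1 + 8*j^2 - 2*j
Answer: 2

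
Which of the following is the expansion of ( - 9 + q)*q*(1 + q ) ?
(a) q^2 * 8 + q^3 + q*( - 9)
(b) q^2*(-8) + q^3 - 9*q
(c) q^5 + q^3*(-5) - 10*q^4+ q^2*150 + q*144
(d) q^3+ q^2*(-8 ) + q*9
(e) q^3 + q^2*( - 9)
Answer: b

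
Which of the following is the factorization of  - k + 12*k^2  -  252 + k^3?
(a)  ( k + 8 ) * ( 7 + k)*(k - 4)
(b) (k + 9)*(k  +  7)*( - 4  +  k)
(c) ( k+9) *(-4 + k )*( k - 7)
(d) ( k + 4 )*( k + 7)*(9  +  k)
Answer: b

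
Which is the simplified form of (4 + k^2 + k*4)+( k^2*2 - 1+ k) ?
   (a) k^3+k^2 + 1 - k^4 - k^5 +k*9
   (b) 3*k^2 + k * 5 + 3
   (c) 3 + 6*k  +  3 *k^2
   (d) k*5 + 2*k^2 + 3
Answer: b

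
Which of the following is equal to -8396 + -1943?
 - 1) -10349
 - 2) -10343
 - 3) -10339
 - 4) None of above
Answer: 3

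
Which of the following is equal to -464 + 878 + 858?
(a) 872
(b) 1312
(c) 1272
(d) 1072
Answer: c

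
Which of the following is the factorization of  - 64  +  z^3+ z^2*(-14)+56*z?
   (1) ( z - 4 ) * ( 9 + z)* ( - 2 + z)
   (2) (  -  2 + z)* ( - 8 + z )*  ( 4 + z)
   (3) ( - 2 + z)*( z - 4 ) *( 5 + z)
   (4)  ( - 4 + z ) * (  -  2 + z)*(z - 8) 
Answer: 4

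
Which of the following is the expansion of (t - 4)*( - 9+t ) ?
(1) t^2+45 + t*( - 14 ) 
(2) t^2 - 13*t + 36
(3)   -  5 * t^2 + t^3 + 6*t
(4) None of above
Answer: 2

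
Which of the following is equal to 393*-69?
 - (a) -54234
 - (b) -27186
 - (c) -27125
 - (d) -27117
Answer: d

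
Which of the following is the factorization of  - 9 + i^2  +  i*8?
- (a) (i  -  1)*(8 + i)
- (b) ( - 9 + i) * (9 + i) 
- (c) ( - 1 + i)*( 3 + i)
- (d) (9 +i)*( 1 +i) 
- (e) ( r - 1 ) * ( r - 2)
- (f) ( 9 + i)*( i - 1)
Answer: f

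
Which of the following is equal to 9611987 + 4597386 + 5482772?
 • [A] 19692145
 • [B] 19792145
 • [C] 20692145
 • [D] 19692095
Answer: A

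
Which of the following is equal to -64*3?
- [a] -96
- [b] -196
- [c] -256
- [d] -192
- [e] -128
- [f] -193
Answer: d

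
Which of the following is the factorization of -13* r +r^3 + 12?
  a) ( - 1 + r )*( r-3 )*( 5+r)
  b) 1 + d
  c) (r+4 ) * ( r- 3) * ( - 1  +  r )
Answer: c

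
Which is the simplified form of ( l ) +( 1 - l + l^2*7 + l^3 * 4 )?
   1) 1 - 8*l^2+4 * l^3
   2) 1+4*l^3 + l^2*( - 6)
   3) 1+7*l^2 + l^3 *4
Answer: 3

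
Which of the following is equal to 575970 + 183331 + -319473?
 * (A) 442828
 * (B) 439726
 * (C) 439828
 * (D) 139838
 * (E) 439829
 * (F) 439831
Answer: C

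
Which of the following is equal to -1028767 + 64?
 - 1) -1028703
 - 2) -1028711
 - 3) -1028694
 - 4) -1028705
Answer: 1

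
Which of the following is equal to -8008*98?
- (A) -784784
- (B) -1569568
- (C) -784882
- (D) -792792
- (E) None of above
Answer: A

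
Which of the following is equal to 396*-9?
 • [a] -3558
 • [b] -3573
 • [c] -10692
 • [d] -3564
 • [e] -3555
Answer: d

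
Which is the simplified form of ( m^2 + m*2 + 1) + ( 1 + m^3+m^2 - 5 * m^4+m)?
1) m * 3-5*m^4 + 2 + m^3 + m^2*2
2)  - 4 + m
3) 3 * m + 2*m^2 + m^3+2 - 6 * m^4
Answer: 1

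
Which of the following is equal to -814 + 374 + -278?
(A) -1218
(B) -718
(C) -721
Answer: B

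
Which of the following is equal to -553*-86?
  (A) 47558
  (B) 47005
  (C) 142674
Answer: A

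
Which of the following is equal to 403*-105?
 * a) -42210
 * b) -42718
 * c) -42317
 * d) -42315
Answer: d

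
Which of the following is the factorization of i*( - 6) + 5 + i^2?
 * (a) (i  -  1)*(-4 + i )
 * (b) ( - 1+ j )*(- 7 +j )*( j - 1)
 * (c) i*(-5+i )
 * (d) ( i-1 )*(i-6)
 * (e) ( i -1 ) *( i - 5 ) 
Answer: e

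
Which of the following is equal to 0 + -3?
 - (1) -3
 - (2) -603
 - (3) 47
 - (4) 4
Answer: 1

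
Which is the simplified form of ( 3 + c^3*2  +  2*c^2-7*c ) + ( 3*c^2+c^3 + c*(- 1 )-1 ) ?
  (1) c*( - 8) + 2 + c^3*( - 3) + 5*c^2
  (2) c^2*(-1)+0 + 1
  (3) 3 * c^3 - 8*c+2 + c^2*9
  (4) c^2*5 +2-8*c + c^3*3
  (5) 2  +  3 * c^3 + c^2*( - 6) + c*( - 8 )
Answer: 4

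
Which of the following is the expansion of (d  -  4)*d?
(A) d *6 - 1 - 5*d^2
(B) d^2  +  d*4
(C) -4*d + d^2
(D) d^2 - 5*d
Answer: C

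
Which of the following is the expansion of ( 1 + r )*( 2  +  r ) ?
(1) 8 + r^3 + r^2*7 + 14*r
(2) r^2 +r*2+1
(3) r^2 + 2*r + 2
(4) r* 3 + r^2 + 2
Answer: 4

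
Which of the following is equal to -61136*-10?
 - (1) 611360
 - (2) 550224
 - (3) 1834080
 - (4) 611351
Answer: 1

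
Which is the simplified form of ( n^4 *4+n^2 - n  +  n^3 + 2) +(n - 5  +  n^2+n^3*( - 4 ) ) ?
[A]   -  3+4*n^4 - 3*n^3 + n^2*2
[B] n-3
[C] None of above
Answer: A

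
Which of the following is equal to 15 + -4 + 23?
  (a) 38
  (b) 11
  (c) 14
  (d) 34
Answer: d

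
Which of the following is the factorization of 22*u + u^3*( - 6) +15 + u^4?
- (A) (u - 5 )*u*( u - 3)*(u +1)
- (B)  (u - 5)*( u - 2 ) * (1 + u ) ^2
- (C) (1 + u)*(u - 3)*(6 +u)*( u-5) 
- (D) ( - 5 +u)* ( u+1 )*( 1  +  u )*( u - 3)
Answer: D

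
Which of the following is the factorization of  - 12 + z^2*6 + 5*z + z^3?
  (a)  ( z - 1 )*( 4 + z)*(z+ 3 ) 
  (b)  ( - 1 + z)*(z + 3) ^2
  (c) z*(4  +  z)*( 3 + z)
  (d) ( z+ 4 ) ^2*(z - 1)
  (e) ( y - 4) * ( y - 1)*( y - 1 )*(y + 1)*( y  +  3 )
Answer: a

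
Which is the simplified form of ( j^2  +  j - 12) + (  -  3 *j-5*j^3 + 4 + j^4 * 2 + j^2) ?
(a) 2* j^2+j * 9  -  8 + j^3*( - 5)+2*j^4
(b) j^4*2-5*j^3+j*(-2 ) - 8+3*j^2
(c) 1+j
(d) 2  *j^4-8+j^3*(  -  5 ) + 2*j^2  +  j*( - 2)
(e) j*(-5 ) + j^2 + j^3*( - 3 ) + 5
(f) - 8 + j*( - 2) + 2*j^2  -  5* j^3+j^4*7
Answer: d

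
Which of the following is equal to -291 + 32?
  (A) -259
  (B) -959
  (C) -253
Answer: A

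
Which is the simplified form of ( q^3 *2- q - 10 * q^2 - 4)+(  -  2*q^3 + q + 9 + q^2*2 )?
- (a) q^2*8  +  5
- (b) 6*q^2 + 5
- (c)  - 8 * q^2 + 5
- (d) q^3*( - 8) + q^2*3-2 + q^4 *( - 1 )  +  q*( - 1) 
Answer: c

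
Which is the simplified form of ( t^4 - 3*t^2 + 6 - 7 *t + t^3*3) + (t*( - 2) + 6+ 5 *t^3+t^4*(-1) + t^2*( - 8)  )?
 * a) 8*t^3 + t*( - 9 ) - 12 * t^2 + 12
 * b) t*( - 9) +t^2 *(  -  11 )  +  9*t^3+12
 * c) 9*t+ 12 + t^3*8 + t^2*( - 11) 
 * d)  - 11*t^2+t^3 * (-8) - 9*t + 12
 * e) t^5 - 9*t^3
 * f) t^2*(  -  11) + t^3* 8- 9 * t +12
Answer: f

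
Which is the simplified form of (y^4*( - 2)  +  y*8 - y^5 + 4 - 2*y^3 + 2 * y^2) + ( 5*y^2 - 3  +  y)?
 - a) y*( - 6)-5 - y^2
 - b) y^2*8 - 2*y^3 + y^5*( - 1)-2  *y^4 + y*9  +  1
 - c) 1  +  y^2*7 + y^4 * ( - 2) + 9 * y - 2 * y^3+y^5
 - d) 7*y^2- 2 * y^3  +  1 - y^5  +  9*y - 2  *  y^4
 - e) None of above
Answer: d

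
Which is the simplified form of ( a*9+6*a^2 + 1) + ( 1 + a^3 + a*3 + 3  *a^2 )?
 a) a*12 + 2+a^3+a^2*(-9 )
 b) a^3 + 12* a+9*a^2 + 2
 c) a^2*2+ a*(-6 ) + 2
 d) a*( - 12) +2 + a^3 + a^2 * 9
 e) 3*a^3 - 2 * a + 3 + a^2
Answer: b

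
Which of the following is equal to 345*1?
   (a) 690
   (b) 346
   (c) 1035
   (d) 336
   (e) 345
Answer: e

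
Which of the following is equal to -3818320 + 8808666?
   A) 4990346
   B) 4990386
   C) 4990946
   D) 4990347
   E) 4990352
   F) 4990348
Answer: A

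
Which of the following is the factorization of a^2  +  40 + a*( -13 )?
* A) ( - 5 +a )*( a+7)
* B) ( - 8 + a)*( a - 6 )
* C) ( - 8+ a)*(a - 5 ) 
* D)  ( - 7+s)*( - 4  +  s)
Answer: C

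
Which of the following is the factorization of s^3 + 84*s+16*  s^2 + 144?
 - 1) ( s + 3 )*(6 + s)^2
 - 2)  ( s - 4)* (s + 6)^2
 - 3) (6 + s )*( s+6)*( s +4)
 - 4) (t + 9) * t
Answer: 3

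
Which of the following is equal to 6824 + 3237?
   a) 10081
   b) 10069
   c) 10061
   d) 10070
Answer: c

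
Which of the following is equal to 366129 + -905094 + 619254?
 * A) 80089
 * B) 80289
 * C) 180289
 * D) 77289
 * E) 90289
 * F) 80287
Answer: B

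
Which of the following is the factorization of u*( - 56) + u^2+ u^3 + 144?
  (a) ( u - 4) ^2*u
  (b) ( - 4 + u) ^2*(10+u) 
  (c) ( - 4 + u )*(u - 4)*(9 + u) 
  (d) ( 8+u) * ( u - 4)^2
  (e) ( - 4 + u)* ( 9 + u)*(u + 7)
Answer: c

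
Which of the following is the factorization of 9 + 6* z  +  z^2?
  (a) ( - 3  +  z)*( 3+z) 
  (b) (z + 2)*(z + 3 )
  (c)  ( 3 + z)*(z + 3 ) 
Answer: c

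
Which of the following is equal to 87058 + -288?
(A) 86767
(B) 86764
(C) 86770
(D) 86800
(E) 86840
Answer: C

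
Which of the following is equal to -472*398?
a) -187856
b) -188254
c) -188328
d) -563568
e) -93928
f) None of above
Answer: a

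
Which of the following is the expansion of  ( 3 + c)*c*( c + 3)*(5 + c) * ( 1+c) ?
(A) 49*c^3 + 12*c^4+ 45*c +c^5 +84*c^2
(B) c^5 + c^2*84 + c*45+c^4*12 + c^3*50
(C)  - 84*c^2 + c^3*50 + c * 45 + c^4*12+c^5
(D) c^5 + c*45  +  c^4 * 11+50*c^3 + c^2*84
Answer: B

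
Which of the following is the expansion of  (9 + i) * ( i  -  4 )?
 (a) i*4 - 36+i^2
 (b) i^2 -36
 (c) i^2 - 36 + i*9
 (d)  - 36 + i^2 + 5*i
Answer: d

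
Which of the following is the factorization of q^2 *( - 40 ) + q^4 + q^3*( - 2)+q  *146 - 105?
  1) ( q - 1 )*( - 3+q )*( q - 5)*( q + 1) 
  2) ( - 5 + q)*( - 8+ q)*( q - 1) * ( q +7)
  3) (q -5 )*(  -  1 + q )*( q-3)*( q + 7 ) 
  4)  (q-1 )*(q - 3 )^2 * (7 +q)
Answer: 3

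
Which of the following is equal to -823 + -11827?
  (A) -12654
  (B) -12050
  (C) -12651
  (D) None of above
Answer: D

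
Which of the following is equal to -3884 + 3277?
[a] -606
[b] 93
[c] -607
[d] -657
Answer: c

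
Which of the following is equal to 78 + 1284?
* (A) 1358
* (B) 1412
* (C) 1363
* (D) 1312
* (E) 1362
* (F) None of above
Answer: E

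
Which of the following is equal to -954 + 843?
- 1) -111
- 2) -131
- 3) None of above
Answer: 1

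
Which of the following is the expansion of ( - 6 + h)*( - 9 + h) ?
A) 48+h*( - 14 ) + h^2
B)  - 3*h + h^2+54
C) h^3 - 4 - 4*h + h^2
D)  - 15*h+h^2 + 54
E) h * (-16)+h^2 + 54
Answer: D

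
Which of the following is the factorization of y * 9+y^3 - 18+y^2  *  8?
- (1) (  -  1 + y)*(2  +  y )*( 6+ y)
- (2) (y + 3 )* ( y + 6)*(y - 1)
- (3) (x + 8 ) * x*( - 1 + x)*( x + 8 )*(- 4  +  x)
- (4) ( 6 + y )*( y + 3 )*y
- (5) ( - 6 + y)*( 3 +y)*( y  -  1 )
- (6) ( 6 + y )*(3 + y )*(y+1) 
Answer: 2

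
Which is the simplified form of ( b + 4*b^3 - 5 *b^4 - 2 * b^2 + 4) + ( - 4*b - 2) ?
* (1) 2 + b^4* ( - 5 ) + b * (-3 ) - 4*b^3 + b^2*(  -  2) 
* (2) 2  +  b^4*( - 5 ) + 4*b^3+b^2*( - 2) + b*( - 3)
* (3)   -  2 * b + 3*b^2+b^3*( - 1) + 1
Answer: 2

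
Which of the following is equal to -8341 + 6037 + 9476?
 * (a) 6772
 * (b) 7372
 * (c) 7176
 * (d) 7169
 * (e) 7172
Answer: e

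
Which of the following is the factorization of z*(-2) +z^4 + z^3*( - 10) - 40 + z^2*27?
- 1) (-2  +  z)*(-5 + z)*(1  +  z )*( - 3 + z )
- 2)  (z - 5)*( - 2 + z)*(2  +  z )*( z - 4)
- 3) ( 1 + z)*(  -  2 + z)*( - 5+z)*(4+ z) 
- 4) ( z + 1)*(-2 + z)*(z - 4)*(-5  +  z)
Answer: 4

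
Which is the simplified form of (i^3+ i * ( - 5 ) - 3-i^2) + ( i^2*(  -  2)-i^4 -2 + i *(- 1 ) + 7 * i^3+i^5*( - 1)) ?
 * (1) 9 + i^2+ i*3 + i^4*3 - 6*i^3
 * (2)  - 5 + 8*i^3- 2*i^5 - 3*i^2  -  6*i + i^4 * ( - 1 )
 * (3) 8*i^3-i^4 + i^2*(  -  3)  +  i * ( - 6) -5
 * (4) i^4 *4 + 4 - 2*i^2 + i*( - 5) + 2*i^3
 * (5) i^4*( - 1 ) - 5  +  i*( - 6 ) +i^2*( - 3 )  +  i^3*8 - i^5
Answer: 5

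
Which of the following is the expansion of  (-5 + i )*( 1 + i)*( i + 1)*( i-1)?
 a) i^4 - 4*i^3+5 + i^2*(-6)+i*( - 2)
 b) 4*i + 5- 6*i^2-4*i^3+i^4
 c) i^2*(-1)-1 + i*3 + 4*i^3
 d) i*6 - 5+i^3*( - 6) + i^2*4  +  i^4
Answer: b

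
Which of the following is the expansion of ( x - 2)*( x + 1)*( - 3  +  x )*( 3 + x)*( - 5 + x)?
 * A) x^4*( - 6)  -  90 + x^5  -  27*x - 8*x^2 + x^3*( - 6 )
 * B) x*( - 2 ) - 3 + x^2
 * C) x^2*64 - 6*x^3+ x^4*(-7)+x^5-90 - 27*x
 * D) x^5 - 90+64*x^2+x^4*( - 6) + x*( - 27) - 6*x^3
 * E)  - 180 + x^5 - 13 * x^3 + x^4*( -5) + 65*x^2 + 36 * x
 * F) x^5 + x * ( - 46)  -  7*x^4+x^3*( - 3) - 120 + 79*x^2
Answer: D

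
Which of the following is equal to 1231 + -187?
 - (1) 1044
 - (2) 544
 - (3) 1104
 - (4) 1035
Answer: 1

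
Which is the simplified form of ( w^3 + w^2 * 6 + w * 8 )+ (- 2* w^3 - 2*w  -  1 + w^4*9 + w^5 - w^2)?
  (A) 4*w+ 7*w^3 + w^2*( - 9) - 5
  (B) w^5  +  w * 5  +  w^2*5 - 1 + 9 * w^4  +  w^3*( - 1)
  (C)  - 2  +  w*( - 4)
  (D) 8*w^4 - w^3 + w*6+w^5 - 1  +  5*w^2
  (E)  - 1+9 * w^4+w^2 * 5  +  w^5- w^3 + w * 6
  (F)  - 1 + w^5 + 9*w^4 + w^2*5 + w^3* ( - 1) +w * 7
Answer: E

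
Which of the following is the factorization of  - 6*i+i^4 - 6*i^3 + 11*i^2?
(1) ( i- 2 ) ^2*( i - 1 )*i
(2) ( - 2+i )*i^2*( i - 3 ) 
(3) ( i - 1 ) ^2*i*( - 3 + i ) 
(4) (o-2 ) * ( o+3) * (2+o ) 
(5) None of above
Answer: 5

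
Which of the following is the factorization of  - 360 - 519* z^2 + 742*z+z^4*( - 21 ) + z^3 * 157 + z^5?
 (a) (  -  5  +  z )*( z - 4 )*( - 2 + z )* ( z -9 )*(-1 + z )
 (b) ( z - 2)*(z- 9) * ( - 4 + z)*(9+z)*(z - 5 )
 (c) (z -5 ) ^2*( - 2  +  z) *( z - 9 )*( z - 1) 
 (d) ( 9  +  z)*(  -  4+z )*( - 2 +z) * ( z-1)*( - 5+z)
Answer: a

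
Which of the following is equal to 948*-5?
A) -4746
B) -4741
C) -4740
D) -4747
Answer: C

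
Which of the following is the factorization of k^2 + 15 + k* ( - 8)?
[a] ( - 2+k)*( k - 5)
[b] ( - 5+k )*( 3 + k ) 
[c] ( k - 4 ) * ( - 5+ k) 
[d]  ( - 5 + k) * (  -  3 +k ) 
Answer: d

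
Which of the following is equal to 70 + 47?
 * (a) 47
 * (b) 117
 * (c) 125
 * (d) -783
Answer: b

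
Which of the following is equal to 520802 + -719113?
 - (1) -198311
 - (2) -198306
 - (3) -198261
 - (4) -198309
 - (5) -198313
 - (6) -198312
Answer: 1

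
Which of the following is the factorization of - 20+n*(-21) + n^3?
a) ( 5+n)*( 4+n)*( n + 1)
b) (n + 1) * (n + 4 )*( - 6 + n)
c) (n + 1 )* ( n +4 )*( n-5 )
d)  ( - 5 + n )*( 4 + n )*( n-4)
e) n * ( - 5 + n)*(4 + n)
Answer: c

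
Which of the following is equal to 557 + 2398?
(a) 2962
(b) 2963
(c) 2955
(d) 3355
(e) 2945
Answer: c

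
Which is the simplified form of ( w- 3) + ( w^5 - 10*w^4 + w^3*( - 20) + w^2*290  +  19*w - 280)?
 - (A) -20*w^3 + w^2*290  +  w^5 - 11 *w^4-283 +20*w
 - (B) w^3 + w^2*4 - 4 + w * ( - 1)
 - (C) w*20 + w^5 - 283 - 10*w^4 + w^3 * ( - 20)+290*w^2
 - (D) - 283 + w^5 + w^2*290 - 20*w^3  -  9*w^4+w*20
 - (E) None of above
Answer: C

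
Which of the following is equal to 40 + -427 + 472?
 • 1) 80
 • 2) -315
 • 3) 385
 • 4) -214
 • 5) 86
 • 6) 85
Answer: 6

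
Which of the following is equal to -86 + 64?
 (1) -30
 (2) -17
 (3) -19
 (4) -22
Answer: 4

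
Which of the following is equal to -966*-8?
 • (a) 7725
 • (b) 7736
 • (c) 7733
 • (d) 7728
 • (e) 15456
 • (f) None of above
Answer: d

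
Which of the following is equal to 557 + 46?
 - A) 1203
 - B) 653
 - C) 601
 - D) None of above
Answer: D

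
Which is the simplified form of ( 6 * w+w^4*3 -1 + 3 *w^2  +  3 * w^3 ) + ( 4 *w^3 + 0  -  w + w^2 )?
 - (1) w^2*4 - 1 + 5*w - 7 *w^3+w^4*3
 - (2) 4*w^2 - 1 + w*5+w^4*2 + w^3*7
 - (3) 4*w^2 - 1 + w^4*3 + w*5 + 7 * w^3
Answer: 3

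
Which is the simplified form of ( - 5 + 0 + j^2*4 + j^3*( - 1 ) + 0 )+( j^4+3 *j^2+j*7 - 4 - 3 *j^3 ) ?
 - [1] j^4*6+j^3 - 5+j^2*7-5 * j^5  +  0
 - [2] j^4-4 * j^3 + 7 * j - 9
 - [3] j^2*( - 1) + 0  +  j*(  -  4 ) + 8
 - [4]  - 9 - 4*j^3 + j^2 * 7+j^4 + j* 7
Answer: 4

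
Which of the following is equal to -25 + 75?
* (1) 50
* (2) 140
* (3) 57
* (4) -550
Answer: 1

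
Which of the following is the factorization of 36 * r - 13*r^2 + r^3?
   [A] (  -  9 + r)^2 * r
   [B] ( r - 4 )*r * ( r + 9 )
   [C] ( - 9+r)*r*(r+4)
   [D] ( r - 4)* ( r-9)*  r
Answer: D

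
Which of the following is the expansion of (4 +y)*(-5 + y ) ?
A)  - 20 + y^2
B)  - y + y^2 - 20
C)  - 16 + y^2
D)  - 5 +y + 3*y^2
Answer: B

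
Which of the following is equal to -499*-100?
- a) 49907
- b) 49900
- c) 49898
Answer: b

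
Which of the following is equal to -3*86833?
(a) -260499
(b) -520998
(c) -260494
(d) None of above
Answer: a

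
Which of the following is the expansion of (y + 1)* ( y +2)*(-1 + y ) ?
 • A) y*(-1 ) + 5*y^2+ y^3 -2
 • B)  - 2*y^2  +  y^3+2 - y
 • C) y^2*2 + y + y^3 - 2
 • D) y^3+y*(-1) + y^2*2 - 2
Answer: D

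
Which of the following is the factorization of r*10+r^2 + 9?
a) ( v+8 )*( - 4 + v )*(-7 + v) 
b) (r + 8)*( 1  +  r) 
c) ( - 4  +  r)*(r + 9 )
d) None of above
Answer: d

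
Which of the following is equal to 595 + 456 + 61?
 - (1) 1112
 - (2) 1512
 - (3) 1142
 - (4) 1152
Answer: 1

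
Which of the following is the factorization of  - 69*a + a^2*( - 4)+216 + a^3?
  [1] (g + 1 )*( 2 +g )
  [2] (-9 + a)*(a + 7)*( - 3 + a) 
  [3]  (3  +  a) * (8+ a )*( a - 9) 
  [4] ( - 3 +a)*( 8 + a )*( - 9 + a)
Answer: 4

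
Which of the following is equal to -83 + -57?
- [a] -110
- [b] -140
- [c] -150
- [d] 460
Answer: b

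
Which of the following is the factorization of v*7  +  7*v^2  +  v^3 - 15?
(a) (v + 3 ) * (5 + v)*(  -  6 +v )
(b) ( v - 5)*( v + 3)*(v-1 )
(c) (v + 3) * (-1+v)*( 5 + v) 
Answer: c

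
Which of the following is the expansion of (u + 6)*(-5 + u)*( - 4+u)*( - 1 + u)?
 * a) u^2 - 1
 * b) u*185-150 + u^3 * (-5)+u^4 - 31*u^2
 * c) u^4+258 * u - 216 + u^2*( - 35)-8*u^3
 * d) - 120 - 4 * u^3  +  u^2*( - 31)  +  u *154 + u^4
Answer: d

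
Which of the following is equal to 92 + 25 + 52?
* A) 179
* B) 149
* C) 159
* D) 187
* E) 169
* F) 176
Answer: E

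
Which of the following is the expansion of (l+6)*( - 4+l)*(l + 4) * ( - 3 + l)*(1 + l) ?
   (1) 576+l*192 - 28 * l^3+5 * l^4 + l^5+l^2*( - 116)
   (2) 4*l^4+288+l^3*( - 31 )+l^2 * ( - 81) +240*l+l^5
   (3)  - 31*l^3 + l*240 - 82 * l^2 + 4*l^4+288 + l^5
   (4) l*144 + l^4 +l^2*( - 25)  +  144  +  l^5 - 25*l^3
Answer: 3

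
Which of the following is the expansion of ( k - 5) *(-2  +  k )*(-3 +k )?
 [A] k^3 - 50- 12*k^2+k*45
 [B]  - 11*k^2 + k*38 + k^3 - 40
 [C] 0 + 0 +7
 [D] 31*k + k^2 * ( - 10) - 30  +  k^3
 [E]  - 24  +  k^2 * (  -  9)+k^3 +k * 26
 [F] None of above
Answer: D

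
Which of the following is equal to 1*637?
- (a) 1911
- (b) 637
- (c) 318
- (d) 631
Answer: b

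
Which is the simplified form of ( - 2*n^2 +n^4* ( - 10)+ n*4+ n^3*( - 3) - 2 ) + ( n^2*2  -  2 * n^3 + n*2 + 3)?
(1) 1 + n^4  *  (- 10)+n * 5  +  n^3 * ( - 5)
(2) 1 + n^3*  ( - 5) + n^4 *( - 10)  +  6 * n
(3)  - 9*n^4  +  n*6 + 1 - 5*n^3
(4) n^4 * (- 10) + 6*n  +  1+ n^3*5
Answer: 2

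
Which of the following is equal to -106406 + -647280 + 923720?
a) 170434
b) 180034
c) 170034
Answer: c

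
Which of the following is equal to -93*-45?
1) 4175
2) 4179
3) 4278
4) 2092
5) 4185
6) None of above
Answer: 5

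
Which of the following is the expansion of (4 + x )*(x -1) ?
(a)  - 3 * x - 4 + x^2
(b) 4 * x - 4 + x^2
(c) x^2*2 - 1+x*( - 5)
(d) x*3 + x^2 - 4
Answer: d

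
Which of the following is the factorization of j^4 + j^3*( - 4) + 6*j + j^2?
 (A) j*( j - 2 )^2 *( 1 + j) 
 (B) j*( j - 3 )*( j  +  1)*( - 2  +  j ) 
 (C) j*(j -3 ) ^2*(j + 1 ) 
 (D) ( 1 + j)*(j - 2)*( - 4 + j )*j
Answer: B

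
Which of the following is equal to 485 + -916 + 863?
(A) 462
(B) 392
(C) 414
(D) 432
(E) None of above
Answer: D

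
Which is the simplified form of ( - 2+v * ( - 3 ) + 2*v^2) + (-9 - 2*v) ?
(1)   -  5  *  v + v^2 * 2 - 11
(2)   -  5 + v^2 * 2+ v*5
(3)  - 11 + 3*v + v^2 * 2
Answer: 1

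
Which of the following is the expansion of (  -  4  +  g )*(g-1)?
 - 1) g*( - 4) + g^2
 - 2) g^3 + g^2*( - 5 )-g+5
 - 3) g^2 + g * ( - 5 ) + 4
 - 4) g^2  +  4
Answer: 3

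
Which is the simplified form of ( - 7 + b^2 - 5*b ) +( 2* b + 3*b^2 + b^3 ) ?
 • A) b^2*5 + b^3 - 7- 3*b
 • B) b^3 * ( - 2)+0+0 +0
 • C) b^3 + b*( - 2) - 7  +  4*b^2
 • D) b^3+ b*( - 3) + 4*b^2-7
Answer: D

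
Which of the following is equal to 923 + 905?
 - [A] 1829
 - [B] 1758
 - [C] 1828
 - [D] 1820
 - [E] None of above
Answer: C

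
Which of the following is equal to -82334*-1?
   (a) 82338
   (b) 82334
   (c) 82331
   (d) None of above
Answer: b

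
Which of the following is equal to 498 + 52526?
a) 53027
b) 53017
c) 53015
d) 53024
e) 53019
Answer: d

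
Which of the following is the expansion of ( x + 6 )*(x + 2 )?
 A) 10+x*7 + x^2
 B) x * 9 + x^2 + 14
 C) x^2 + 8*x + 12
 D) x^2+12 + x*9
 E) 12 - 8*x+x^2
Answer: C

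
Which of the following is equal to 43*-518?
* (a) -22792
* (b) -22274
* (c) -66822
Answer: b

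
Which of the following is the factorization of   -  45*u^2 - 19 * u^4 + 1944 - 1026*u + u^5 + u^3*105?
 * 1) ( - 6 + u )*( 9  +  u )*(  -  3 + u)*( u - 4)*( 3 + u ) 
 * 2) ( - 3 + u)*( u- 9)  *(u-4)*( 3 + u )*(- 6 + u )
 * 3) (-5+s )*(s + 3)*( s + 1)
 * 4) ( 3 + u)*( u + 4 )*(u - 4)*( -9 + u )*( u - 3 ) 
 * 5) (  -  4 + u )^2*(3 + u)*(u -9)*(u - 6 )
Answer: 2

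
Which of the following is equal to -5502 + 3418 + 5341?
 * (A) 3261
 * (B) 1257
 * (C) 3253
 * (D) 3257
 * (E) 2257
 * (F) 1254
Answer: D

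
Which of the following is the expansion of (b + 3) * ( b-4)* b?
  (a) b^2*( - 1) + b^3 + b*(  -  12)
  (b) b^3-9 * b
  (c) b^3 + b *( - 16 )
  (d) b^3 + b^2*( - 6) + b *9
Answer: a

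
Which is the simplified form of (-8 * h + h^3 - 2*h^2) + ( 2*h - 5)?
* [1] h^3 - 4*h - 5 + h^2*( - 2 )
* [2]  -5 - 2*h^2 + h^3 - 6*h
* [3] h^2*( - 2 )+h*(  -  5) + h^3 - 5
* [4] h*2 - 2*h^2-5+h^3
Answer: 2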